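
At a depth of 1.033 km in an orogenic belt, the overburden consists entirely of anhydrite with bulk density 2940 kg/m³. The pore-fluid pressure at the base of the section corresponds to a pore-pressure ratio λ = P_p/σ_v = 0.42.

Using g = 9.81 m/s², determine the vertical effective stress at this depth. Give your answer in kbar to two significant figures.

Overburden (lithostatic) stress σ_v:
anhydrite: 2940 kg/m³ × 9.81 m/s² × 1033 m = 2.979×10^7 Pa = 29.79 MPa
Pore pressure P_p = λ·σ_v = 0.42 × 29.79 MPa = 12.51 MPa
Effective stress σ' = σ_v − P_p = 29.79 − 12.51 = 17.280 MPa = 0.17280 kbar

0.17 kbar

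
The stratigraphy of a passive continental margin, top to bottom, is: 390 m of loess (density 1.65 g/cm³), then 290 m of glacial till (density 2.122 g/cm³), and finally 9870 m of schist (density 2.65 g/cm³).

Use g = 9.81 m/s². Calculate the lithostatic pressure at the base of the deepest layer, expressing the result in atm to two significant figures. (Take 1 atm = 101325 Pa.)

2700 atm

loess: 1650 kg/m³ × 9.81 m/s² × 390 m = 6.313×10^6 Pa = 62.30 atm
glacial till: 2122 kg/m³ × 9.81 m/s² × 290 m = 6.037×10^6 Pa = 59.58 atm
schist: 2650 kg/m³ × 9.81 m/s² × 9870 m = 2.566×10^8 Pa = 2532 atm
Total = 62.30 + 59.58 + 2532 = 2654.2 atm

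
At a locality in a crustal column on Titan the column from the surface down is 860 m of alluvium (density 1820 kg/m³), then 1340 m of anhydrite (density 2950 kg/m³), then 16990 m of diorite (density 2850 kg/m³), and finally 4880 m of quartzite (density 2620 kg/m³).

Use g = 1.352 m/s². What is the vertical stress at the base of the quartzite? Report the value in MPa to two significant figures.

90 MPa

alluvium: 1820 kg/m³ × 1.352 m/s² × 860 m = 2.116×10^6 Pa = 2.116 MPa
anhydrite: 2950 kg/m³ × 1.352 m/s² × 1340 m = 5.344×10^6 Pa = 5.344 MPa
diorite: 2850 kg/m³ × 1.352 m/s² × 16990 m = 6.547×10^7 Pa = 65.47 MPa
quartzite: 2620 kg/m³ × 1.352 m/s² × 4880 m = 1.729×10^7 Pa = 17.29 MPa
Total = 2.116 + 5.344 + 65.47 + 17.29 = 90.213 MPa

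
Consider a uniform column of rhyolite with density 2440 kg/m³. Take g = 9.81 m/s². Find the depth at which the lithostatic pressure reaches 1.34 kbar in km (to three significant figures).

5.60 km

h = P/(ρg) = 1.34 kbar / (2440 kg/m³ × 9.81 m/s²) = 1.340×10^8 Pa / 23936 Pa/m = 5598.2 m
= 5.5982 km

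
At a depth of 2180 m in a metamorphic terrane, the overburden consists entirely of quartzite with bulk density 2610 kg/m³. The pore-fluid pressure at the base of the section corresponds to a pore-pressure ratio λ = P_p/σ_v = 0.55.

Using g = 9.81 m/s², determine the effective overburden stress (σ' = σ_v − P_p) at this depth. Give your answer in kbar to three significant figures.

Overburden (lithostatic) stress σ_v:
quartzite: 2610 kg/m³ × 9.81 m/s² × 2180 m = 5.582×10^7 Pa = 55.82 MPa
Pore pressure P_p = λ·σ_v = 0.55 × 55.82 MPa = 30.70 MPa
Effective stress σ' = σ_v − P_p = 55.82 − 30.70 = 25.118 MPa = 0.25118 kbar

0.251 kbar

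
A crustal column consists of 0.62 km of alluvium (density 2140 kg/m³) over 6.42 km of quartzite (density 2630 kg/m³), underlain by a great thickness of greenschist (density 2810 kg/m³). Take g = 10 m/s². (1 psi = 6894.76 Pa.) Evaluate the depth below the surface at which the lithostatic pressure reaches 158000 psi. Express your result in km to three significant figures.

Pressure at base of upper layers: 2140×10×620 + 2630×10×6420 = 1.821×10^8 Pa = 26413 psi
Remaining pressure to be supplied by greenschist: 1.089×10^9 − 1.821×10^8 = 9.073×10^8 Pa
Additional depth in greenschist = 9.073×10^8 Pa / (2810 kg/m³ × 10 m/s²) = 32287 m
Total depth = 7040 m + 32287 m = 39327 m
= 39.327 km

39.3 km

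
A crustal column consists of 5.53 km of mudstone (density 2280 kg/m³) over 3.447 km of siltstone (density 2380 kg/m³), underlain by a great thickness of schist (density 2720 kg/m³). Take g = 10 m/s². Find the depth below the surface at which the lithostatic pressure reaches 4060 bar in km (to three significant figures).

16.3 km

Pressure at base of upper layers: 2280×10×5530 + 2380×10×3447 = 2.081×10^8 Pa = 2081 bar
Remaining pressure to be supplied by schist: 4.060×10^8 − 2.081×10^8 = 1.979×10^8 Pa
Additional depth in schist = 1.979×10^8 Pa / (2720 kg/m³ × 10 m/s²) = 7274.9 m
Total depth = 8977 m + 7274.9 m = 16252 m
= 16.252 km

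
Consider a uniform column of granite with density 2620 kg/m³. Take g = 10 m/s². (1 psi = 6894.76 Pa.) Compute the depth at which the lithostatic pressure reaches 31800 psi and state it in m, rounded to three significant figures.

h = P/(ρg) = 31800 psi / (2620 kg/m³ × 10 m/s²) = 2.193×10^8 Pa / 26200 Pa/m = 8368.4 m

8370 m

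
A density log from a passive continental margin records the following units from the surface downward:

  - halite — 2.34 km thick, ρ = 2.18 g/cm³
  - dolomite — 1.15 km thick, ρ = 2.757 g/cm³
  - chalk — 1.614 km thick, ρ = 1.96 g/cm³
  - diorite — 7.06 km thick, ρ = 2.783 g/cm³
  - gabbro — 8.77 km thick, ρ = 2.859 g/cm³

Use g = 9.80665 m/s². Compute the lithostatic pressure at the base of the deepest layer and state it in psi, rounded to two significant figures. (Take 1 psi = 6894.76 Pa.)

80000 psi

halite: 2180 kg/m³ × 9.80665 m/s² × 2340 m = 5.003×10^7 Pa = 7256 psi
dolomite: 2757 kg/m³ × 9.80665 m/s² × 1150 m = 3.109×10^7 Pa = 4510 psi
chalk: 1960 kg/m³ × 9.80665 m/s² × 1614 m = 3.102×10^7 Pa = 4499 psi
diorite: 2783 kg/m³ × 9.80665 m/s² × 7060 m = 1.927×10^8 Pa = 27946 psi
gabbro: 2859 kg/m³ × 9.80665 m/s² × 8770 m = 2.459×10^8 Pa = 35663 psi
Total = 7256 + 4510 + 4499 + 27946 + 35663 = 79873 psi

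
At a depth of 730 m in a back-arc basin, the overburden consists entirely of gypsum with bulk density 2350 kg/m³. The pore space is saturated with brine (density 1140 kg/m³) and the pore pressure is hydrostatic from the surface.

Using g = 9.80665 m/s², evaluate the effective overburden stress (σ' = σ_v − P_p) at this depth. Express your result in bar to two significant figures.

Overburden (lithostatic) stress σ_v:
gypsum: 2350 kg/m³ × 9.80665 m/s² × 730 m = 1.682×10^7 Pa = 16.82 MPa
Pore pressure P_p = 1140 kg/m³ × 9.80665 m/s² × 730 m = 8.161×10^6 Pa = 8.161 MPa
Effective stress σ' = σ_v − P_p = 16.82 − 8.161 = 8.6622 MPa = 86.622 bar

87 bar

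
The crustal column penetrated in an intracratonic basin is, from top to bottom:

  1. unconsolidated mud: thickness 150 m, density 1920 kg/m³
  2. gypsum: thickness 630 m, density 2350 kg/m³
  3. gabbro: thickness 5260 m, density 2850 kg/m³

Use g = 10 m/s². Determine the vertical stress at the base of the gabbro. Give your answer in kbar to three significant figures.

unconsolidated mud: 1920 kg/m³ × 10 m/s² × 150 m = 2.880×10^6 Pa = 0.02880 kbar
gypsum: 2350 kg/m³ × 10 m/s² × 630 m = 1.480×10^7 Pa = 0.1480 kbar
gabbro: 2850 kg/m³ × 10 m/s² × 5260 m = 1.499×10^8 Pa = 1.499 kbar
Total = 0.02880 + 0.1480 + 1.499 = 1.6760 kbar

1.68 kbar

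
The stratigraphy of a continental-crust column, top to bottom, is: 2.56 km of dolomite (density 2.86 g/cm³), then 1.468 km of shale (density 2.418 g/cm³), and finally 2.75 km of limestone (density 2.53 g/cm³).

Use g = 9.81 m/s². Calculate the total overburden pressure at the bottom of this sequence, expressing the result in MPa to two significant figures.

170 MPa

dolomite: 2860 kg/m³ × 9.81 m/s² × 2560 m = 7.182×10^7 Pa = 71.82 MPa
shale: 2418 kg/m³ × 9.81 m/s² × 1468 m = 3.482×10^7 Pa = 34.82 MPa
limestone: 2530 kg/m³ × 9.81 m/s² × 2750 m = 6.825×10^7 Pa = 68.25 MPa
Total = 71.82 + 34.82 + 68.25 = 174.90 MPa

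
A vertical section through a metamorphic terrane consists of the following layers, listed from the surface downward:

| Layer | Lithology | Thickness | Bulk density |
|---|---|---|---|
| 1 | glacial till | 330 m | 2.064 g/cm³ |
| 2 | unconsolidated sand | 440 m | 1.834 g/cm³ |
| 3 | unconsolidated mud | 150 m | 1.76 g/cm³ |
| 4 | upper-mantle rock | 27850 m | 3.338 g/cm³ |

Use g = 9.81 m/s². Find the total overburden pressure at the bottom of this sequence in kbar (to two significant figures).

glacial till: 2064 kg/m³ × 9.81 m/s² × 330 m = 6.682×10^6 Pa = 0.06682 kbar
unconsolidated sand: 1834 kg/m³ × 9.81 m/s² × 440 m = 7.916×10^6 Pa = 0.07916 kbar
unconsolidated mud: 1760 kg/m³ × 9.81 m/s² × 150 m = 2.590×10^6 Pa = 0.02590 kbar
upper-mantle rock: 3338 kg/m³ × 9.81 m/s² × 27850 m = 9.120×10^8 Pa = 9.120 kbar
Total = 0.06682 + 0.07916 + 0.02590 + 9.120 = 9.2916 kbar

9.3 kbar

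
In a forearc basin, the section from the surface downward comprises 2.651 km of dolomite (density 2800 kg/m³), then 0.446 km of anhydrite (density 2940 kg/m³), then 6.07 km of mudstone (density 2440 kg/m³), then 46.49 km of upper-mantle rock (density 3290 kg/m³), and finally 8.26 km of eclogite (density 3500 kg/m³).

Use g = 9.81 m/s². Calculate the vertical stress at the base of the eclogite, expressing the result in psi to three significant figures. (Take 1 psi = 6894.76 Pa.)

dolomite: 2800 kg/m³ × 9.81 m/s² × 2651 m = 7.282×10^7 Pa = 10561 psi
anhydrite: 2940 kg/m³ × 9.81 m/s² × 446 m = 1.286×10^7 Pa = 1866 psi
mudstone: 2440 kg/m³ × 9.81 m/s² × 6070 m = 1.453×10^8 Pa = 21073 psi
upper-mantle rock: 3290 kg/m³ × 9.81 m/s² × 46490 m = 1.500×10^9 Pa = 2.176×10^5 psi
eclogite: 3500 kg/m³ × 9.81 m/s² × 8260 m = 2.836×10^8 Pa = 41134 psi
Total = 10561 + 1866 + 21073 + 2.176×10^5 + 41134 = 2.9226×10^5 psi

292000 psi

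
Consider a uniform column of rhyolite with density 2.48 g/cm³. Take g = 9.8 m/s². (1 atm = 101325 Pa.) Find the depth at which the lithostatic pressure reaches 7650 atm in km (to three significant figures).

31.9 km

h = P/(ρg) = 7650 atm / (2480 kg/m³ × 9.8 m/s²) = 7.751×10^8 Pa / 24304 Pa/m = 31893 m
= 31.893 km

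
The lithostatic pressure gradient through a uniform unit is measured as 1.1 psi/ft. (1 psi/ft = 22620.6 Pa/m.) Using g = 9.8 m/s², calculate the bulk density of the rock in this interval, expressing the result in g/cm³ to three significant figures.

ρ = (dP/dz)/g = 1.1 psi/ft / 9.8 m/s² = 24883 Pa/m / 9.8 m/s² = 2539.0 kg/m³
= 2.539 g/cm³

2.54 g/cm³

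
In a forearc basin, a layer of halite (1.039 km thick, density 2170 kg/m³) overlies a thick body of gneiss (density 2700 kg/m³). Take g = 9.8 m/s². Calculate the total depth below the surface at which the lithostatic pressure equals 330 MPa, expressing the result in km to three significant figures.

Pressure at base of upper layers: 2170×9.8×1039 = 2.210×10^7 Pa = 22.10 MPa
Remaining pressure to be supplied by gneiss: 3.300×10^8 − 2.210×10^7 = 3.079×10^8 Pa
Additional depth in gneiss = 3.079×10^8 Pa / (2700 kg/m³ × 9.8 m/s²) = 11637 m
Total depth = 1039 m + 11637 m = 12676 m
= 12.676 km

12.7 km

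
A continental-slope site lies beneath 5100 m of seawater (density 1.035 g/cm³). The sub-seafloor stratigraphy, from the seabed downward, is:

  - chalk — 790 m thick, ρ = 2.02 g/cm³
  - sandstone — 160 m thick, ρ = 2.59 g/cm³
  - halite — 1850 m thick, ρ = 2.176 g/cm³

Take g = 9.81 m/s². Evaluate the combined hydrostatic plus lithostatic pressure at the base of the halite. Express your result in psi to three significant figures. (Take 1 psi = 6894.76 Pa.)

16100 psi

seawater: 1035 kg/m³ × 9.81 m/s² × 5100 m = 5.178×10^7 Pa = 7510 psi
chalk: 2020 kg/m³ × 9.81 m/s² × 790 m = 1.565×10^7 Pa = 2271 psi
sandstone: 2590 kg/m³ × 9.81 m/s² × 160 m = 4.065×10^6 Pa = 589.6 psi
halite: 2176 kg/m³ × 9.81 m/s² × 1850 m = 3.949×10^7 Pa = 5728 psi
Total = 7510 + 2271 + 589.6 + 5728 = 16098 psi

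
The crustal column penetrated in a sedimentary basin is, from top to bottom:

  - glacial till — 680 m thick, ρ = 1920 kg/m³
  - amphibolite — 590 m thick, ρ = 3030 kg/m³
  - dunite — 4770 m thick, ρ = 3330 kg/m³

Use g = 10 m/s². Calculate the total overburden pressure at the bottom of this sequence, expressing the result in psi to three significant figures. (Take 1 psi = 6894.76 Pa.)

27500 psi

glacial till: 1920 kg/m³ × 10 m/s² × 680 m = 1.306×10^7 Pa = 1894 psi
amphibolite: 3030 kg/m³ × 10 m/s² × 590 m = 1.788×10^7 Pa = 2593 psi
dunite: 3330 kg/m³ × 10 m/s² × 4770 m = 1.588×10^8 Pa = 23038 psi
Total = 1894 + 2593 + 23038 = 27524 psi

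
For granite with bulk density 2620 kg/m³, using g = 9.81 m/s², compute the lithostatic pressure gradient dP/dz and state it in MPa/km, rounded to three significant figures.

dP/dz = ρg = 2620 kg/m³ × 9.81 m/s² = 25702 Pa/m
= 25702 Pa/m × (1 MPa/km / 1000.0 Pa/m) = 25.702 MPa/km

25.7 MPa/km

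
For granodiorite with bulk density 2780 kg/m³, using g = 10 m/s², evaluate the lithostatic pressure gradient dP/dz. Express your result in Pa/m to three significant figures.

27800 Pa/m

dP/dz = ρg = 2780 kg/m³ × 10 m/s² = 27800 Pa/m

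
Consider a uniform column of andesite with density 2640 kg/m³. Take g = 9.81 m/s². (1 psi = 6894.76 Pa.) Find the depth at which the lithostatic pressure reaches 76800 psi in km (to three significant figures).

h = P/(ρg) = 76800 psi / (2640 kg/m³ × 9.81 m/s²) = 5.295×10^8 Pa / 25898 Pa/m = 20446 m
= 20.446 km

20.4 km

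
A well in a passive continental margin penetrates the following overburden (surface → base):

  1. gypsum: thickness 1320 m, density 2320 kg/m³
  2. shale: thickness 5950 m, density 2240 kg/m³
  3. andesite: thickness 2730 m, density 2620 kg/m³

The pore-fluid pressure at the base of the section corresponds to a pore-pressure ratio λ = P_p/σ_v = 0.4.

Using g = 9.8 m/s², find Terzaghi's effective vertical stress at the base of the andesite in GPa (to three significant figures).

0.138 GPa

Overburden (lithostatic) stress σ_v:
gypsum: 2320 kg/m³ × 9.8 m/s² × 1320 m = 3.001×10^7 Pa = 30.01 MPa
shale: 2240 kg/m³ × 9.8 m/s² × 5950 m = 1.306×10^8 Pa = 130.6 MPa
andesite: 2620 kg/m³ × 9.8 m/s² × 2730 m = 7.010×10^7 Pa = 70.10 MPa
Total = 30.01 + 130.6 + 70.10 = 230.72 MPa
Pore pressure P_p = λ·σ_v = 0.4 × 230.7 MPa = 92.29 MPa
Effective stress σ' = σ_v − P_p = 230.7 − 92.29 = 138.43 MPa = 0.13843 GPa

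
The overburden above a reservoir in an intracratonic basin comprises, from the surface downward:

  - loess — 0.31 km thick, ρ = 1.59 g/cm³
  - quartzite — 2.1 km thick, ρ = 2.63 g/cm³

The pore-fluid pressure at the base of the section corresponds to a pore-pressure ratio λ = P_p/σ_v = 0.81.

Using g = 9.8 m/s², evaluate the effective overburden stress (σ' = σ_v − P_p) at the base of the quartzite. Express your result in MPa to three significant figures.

Overburden (lithostatic) stress σ_v:
loess: 1590 kg/m³ × 9.8 m/s² × 310 m = 4.830×10^6 Pa = 4.830 MPa
quartzite: 2630 kg/m³ × 9.8 m/s² × 2100 m = 5.413×10^7 Pa = 54.13 MPa
Total = 4.830 + 54.13 = 58.956 MPa
Pore pressure P_p = λ·σ_v = 0.81 × 58.96 MPa = 47.75 MPa
Effective stress σ' = σ_v − P_p = 58.96 − 47.75 = 11.202 MPa

11.2 MPa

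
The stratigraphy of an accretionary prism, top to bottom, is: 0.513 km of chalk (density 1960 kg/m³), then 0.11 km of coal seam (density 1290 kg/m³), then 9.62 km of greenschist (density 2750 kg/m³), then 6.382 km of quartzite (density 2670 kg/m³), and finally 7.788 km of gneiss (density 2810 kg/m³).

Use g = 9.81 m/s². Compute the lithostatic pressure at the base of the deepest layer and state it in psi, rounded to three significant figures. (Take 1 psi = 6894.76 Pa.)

94700 psi

chalk: 1960 kg/m³ × 9.81 m/s² × 513 m = 9.864×10^6 Pa = 1431 psi
coal seam: 1290 kg/m³ × 9.81 m/s² × 110 m = 1.392×10^6 Pa = 201.9 psi
greenschist: 2750 kg/m³ × 9.81 m/s² × 9620 m = 2.595×10^8 Pa = 37641 psi
quartzite: 2670 kg/m³ × 9.81 m/s² × 6382 m = 1.672×10^8 Pa = 24245 psi
gneiss: 2810 kg/m³ × 9.81 m/s² × 7788 m = 2.147×10^8 Pa = 31137 psi
Total = 1431 + 201.9 + 37641 + 24245 + 31137 = 94655 psi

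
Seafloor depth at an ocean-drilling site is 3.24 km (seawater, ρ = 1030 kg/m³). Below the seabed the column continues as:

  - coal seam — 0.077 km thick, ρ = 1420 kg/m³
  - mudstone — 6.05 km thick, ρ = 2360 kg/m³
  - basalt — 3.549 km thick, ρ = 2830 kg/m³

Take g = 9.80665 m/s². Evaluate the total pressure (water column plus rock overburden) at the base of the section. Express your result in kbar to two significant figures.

2.7 kbar

seawater: 1030 kg/m³ × 9.80665 m/s² × 3240 m = 3.273×10^7 Pa = 0.3273 kbar
coal seam: 1420 kg/m³ × 9.80665 m/s² × 77 m = 1.072×10^6 Pa = 0.01072 kbar
mudstone: 2360 kg/m³ × 9.80665 m/s² × 6050 m = 1.400×10^8 Pa = 1.400 kbar
basalt: 2830 kg/m³ × 9.80665 m/s² × 3549 m = 9.849×10^7 Pa = 0.9849 kbar
Total = 0.3273 + 0.01072 + 1.400 + 0.9849 = 2.7231 kbar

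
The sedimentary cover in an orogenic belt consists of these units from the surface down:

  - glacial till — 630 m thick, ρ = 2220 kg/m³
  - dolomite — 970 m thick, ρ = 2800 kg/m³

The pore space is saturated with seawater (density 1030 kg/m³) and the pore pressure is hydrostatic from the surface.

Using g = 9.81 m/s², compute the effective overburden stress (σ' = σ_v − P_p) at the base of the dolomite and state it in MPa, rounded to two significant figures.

24 MPa

Overburden (lithostatic) stress σ_v:
glacial till: 2220 kg/m³ × 9.81 m/s² × 630 m = 1.372×10^7 Pa = 13.72 MPa
dolomite: 2800 kg/m³ × 9.81 m/s² × 970 m = 2.664×10^7 Pa = 26.64 MPa
Total = 13.72 + 26.64 = 40.364 MPa
Pore pressure P_p = 1030 kg/m³ × 9.81 m/s² × 1600 m = 1.617×10^7 Pa = 16.17 MPa
Effective stress σ' = σ_v − P_p = 40.36 − 16.17 = 24.197 MPa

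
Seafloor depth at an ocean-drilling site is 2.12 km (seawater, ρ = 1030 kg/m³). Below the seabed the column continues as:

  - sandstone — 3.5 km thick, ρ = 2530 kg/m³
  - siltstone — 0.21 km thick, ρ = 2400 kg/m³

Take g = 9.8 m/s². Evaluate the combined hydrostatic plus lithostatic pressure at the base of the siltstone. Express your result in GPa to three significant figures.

0.113 GPa

seawater: 1030 kg/m³ × 9.8 m/s² × 2120 m = 2.140×10^7 Pa = 0.02140 GPa
sandstone: 2530 kg/m³ × 9.8 m/s² × 3500 m = 8.678×10^7 Pa = 0.08678 GPa
siltstone: 2400 kg/m³ × 9.8 m/s² × 210 m = 4.939×10^6 Pa = 4.939×10^-3 GPa
Total = 0.02140 + 0.08678 + 4.939×10^-3 = 0.11312 GPa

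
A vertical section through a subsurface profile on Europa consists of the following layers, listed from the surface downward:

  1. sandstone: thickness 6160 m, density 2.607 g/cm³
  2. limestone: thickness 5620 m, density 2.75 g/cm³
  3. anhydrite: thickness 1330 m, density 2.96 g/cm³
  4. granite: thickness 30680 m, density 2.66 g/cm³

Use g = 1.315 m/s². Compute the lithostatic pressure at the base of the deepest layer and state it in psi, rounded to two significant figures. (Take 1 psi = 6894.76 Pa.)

sandstone: 2607 kg/m³ × 1.315 m/s² × 6160 m = 2.112×10^7 Pa = 3063 psi
limestone: 2750 kg/m³ × 1.315 m/s² × 5620 m = 2.032×10^7 Pa = 2948 psi
anhydrite: 2960 kg/m³ × 1.315 m/s² × 1330 m = 5.177×10^6 Pa = 750.8 psi
granite: 2660 kg/m³ × 1.315 m/s² × 30680 m = 1.073×10^8 Pa = 15565 psi
Total = 3063 + 2948 + 750.8 + 15565 = 22326 psi

22000 psi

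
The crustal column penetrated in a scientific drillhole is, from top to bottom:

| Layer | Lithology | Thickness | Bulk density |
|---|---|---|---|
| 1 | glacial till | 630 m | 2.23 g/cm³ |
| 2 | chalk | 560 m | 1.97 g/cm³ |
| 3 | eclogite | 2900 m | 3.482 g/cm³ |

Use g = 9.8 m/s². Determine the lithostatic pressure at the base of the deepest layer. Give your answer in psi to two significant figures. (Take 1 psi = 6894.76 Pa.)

18000 psi

glacial till: 2230 kg/m³ × 9.8 m/s² × 630 m = 1.377×10^7 Pa = 1997 psi
chalk: 1970 kg/m³ × 9.8 m/s² × 560 m = 1.081×10^7 Pa = 1568 psi
eclogite: 3482 kg/m³ × 9.8 m/s² × 2900 m = 9.896×10^7 Pa = 14353 psi
Total = 1997 + 1568 + 14353 = 17918 psi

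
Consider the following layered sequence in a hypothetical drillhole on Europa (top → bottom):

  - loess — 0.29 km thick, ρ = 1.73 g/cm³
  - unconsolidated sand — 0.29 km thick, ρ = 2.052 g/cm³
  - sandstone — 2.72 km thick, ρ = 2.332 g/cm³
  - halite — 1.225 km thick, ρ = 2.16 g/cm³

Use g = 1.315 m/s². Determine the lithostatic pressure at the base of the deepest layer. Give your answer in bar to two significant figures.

loess: 1730 kg/m³ × 1.315 m/s² × 290 m = 6.597×10^5 Pa = 6.597 bar
unconsolidated sand: 2052 kg/m³ × 1.315 m/s² × 290 m = 7.825×10^5 Pa = 7.825 bar
sandstone: 2332 kg/m³ × 1.315 m/s² × 2720 m = 8.341×10^6 Pa = 83.41 bar
halite: 2160 kg/m³ × 1.315 m/s² × 1225 m = 3.479×10^6 Pa = 34.79 bar
Total = 6.597 + 7.825 + 83.41 + 34.79 = 132.63 bar

130 bar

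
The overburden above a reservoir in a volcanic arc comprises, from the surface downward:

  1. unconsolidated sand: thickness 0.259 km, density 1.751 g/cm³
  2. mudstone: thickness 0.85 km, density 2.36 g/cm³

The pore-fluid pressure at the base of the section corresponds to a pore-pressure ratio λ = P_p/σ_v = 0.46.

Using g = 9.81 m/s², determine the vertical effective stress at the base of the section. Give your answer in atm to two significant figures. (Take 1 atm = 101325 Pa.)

130 atm

Overburden (lithostatic) stress σ_v:
unconsolidated sand: 1751 kg/m³ × 9.81 m/s² × 259 m = 4.449×10^6 Pa = 4.449 MPa
mudstone: 2360 kg/m³ × 9.81 m/s² × 850 m = 1.968×10^7 Pa = 19.68 MPa
Total = 4.449 + 19.68 = 24.128 MPa
Pore pressure P_p = λ·σ_v = 0.46 × 24.13 MPa = 11.10 MPa
Effective stress σ' = σ_v − P_p = 24.13 − 11.10 = 13.029 MPa = 128.59 atm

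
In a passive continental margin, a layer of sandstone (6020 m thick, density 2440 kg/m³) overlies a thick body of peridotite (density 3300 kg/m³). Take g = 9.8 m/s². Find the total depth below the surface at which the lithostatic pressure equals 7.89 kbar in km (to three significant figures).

26.0 km

Pressure at base of upper layers: 2440×9.8×6020 = 1.440×10^8 Pa = 1.440 kbar
Remaining pressure to be supplied by peridotite: 7.890×10^8 − 1.440×10^8 = 6.450×10^8 Pa
Additional depth in peridotite = 6.450×10^8 Pa / (3300 kg/m³ × 9.8 m/s²) = 19946 m
Total depth = 6020 m + 19946 m = 25966 m
= 25.966 km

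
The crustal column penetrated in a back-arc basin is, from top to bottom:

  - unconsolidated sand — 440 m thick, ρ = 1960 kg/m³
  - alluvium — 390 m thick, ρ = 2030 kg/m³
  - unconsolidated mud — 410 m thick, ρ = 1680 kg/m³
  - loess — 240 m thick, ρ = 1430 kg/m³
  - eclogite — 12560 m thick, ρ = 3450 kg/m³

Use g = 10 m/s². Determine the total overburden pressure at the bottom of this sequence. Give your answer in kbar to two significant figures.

4.6 kbar

unconsolidated sand: 1960 kg/m³ × 10 m/s² × 440 m = 8.624×10^6 Pa = 0.08624 kbar
alluvium: 2030 kg/m³ × 10 m/s² × 390 m = 7.917×10^6 Pa = 0.07917 kbar
unconsolidated mud: 1680 kg/m³ × 10 m/s² × 410 m = 6.888×10^6 Pa = 0.06888 kbar
loess: 1430 kg/m³ × 10 m/s² × 240 m = 3.432×10^6 Pa = 0.03432 kbar
eclogite: 3450 kg/m³ × 10 m/s² × 12560 m = 4.333×10^8 Pa = 4.333 kbar
Total = 0.08624 + 0.07917 + 0.06888 + 0.03432 + 4.333 = 4.6018 kbar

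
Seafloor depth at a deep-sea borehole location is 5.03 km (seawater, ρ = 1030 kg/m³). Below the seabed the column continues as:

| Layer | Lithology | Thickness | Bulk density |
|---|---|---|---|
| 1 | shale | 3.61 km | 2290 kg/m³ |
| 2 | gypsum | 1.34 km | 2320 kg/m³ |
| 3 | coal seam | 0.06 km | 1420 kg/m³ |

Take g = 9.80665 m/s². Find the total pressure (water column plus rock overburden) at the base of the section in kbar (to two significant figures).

seawater: 1030 kg/m³ × 9.80665 m/s² × 5030 m = 5.081×10^7 Pa = 0.5081 kbar
shale: 2290 kg/m³ × 9.80665 m/s² × 3610 m = 8.107×10^7 Pa = 0.8107 kbar
gypsum: 2320 kg/m³ × 9.80665 m/s² × 1340 m = 3.049×10^7 Pa = 0.3049 kbar
coal seam: 1420 kg/m³ × 9.80665 m/s² × 60 m = 8.355×10^5 Pa = 8.355×10^-3 kbar
Total = 0.5081 + 0.8107 + 0.3049 + 8.355×10^-3 = 1.6320 kbar

1.6 kbar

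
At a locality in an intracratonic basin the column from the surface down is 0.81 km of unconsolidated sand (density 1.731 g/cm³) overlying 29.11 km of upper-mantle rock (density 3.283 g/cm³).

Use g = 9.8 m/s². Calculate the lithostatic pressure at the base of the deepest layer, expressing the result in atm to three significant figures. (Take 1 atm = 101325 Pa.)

unconsolidated sand: 1731 kg/m³ × 9.8 m/s² × 810 m = 1.374×10^7 Pa = 135.6 atm
upper-mantle rock: 3283 kg/m³ × 9.8 m/s² × 29110 m = 9.366×10^8 Pa = 9243 atm
Total = 135.6 + 9243 = 9378.8 atm

9380 atm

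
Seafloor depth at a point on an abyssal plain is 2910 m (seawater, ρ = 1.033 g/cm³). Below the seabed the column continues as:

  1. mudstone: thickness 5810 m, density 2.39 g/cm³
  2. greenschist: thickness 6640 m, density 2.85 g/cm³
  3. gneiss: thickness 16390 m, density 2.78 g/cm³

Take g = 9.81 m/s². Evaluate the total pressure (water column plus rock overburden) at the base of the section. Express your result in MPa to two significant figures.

seawater: 1033 kg/m³ × 9.81 m/s² × 2910 m = 2.949×10^7 Pa = 29.49 MPa
mudstone: 2390 kg/m³ × 9.81 m/s² × 5810 m = 1.362×10^8 Pa = 136.2 MPa
greenschist: 2850 kg/m³ × 9.81 m/s² × 6640 m = 1.856×10^8 Pa = 185.6 MPa
gneiss: 2780 kg/m³ × 9.81 m/s² × 16390 m = 4.470×10^8 Pa = 447.0 MPa
Total = 29.49 + 136.2 + 185.6 + 447.0 = 798.34 MPa

800 MPa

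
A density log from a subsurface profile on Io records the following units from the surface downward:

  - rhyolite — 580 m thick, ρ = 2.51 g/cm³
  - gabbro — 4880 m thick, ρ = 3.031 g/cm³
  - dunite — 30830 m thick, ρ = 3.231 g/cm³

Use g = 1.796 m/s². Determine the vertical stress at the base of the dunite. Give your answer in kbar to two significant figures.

rhyolite: 2510 kg/m³ × 1.796 m/s² × 580 m = 2.615×10^6 Pa = 0.02615 kbar
gabbro: 3031 kg/m³ × 1.796 m/s² × 4880 m = 2.657×10^7 Pa = 0.2657 kbar
dunite: 3231 kg/m³ × 1.796 m/s² × 30830 m = 1.789×10^8 Pa = 1.789 kbar
Total = 0.02615 + 0.2657 + 1.789 = 2.0808 kbar

2.1 kbar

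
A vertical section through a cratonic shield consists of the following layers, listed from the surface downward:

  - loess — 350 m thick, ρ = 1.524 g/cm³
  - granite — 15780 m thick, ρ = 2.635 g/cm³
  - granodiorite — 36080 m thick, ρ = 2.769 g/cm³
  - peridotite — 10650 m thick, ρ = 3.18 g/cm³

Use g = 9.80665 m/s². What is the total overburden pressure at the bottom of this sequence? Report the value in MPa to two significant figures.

1700 MPa

loess: 1524 kg/m³ × 9.80665 m/s² × 350 m = 5.231×10^6 Pa = 5.231 MPa
granite: 2635 kg/m³ × 9.80665 m/s² × 15780 m = 4.078×10^8 Pa = 407.8 MPa
granodiorite: 2769 kg/m³ × 9.80665 m/s² × 36080 m = 9.797×10^8 Pa = 979.7 MPa
peridotite: 3180 kg/m³ × 9.80665 m/s² × 10650 m = 3.321×10^8 Pa = 332.1 MPa
Total = 5.231 + 407.8 + 979.7 + 332.1 = 1724.9 MPa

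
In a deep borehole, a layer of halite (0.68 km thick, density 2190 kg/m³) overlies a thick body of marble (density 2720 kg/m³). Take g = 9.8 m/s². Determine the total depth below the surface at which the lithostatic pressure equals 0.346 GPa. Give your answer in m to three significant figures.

Pressure at base of upper layers: 2190×9.8×680 = 1.459×10^7 Pa = 0.01459 GPa
Remaining pressure to be supplied by marble: 3.460×10^8 − 1.459×10^7 = 3.314×10^8 Pa
Additional depth in marble = 3.314×10^8 Pa / (2720 kg/m³ × 9.8 m/s²) = 12433 m
Total depth = 680 m + 12433 m = 13113 m

13100 m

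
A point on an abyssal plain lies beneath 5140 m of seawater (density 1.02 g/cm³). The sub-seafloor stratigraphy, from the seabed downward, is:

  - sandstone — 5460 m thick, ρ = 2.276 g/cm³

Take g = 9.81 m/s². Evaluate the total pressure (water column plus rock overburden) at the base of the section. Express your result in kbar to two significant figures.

1.7 kbar

seawater: 1020 kg/m³ × 9.81 m/s² × 5140 m = 5.143×10^7 Pa = 0.5143 kbar
sandstone: 2276 kg/m³ × 9.81 m/s² × 5460 m = 1.219×10^8 Pa = 1.219 kbar
Total = 0.5143 + 1.219 = 1.7334 kbar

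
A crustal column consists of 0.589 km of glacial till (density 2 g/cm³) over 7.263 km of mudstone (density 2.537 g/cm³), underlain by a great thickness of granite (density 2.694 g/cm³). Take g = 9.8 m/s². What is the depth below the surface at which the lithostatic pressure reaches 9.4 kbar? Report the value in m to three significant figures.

36200 m

Pressure at base of upper layers: 2000×9.8×589 + 2537×9.8×7263 = 1.921×10^8 Pa = 1.921 kbar
Remaining pressure to be supplied by granite: 9.400×10^8 − 1.921×10^8 = 7.479×10^8 Pa
Additional depth in granite = 7.479×10^8 Pa / (2694 kg/m³ × 9.8 m/s²) = 28327 m
Total depth = 7852 m + 28327 m = 36179 m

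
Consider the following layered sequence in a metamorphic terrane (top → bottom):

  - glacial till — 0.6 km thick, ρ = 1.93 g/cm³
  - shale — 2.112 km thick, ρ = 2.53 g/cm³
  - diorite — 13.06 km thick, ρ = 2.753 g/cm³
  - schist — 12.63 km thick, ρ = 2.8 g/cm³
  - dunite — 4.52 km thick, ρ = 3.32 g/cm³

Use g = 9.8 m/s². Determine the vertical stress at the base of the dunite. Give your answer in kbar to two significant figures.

glacial till: 1930 kg/m³ × 9.8 m/s² × 600 m = 1.135×10^7 Pa = 0.1135 kbar
shale: 2530 kg/m³ × 9.8 m/s² × 2112 m = 5.236×10^7 Pa = 0.5236 kbar
diorite: 2753 kg/m³ × 9.8 m/s² × 13060 m = 3.524×10^8 Pa = 3.524 kbar
schist: 2800 kg/m³ × 9.8 m/s² × 12630 m = 3.466×10^8 Pa = 3.466 kbar
dunite: 3320 kg/m³ × 9.8 m/s² × 4520 m = 1.471×10^8 Pa = 1.471 kbar
Total = 0.1135 + 0.5236 + 3.524 + 3.466 + 1.471 = 9.0969 kbar

9.1 kbar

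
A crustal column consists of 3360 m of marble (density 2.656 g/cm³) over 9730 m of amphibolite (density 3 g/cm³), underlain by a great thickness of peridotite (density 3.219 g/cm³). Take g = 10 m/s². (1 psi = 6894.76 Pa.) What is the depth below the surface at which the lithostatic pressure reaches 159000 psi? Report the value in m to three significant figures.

35300 m

Pressure at base of upper layers: 2656×10×3360 + 3000×10×9730 = 3.811×10^8 Pa = 55280 psi
Remaining pressure to be supplied by peridotite: 1.096×10^9 − 3.811×10^8 = 7.151×10^8 Pa
Additional depth in peridotite = 7.151×10^8 Pa / (3219 kg/m³ × 10 m/s²) = 22216 m
Total depth = 13090 m + 22216 m = 35306 m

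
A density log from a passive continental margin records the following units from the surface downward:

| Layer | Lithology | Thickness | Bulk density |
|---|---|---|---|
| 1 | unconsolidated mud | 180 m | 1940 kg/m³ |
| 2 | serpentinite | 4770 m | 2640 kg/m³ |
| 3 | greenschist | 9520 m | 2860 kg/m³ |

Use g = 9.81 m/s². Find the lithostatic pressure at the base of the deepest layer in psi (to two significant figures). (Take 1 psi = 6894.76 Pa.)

57000 psi

unconsolidated mud: 1940 kg/m³ × 9.81 m/s² × 180 m = 3.426×10^6 Pa = 496.8 psi
serpentinite: 2640 kg/m³ × 9.81 m/s² × 4770 m = 1.235×10^8 Pa = 17917 psi
greenschist: 2860 kg/m³ × 9.81 m/s² × 9520 m = 2.671×10^8 Pa = 38739 psi
Total = 496.8 + 17917 + 38739 = 57154 psi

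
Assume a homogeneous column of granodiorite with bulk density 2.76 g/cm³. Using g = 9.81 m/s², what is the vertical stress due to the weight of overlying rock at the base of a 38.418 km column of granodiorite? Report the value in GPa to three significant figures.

granodiorite: 2760 kg/m³ × 9.81 m/s² × 38418 m = 1.040×10^9 Pa = 1.040 GPa

1.04 GPa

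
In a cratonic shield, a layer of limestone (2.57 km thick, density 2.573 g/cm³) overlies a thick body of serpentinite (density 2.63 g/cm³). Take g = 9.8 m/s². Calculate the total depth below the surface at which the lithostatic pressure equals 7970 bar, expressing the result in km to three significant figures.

Pressure at base of upper layers: 2573×9.8×2570 = 6.480×10^7 Pa = 648.0 bar
Remaining pressure to be supplied by serpentinite: 7.970×10^8 − 6.480×10^7 = 7.322×10^8 Pa
Additional depth in serpentinite = 7.322×10^8 Pa / (2630 kg/m³ × 9.8 m/s²) = 28408 m
Total depth = 2570 m + 28408 m = 30978 m
= 30.978 km

31.0 km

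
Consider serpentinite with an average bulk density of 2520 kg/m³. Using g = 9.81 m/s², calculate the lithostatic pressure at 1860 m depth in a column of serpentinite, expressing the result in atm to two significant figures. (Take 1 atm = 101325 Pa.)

serpentinite: 2520 kg/m³ × 9.81 m/s² × 1860 m = 4.598×10^7 Pa = 453.8 atm

450 atm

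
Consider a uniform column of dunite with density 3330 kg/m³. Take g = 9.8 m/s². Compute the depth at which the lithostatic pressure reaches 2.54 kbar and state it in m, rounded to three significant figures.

7780 m

h = P/(ρg) = 2.54 kbar / (3330 kg/m³ × 9.8 m/s²) = 2.540×10^8 Pa / 32634 Pa/m = 7783.3 m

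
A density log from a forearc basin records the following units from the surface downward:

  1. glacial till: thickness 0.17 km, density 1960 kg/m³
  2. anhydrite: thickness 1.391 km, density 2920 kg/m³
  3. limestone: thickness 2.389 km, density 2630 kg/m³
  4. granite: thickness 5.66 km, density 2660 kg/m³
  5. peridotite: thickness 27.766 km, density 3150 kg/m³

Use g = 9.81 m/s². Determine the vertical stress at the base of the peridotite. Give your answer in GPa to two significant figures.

glacial till: 1960 kg/m³ × 9.81 m/s² × 170 m = 3.269×10^6 Pa = 3.269×10^-3 GPa
anhydrite: 2920 kg/m³ × 9.81 m/s² × 1391 m = 3.985×10^7 Pa = 0.03985 GPa
limestone: 2630 kg/m³ × 9.81 m/s² × 2389 m = 6.164×10^7 Pa = 0.06164 GPa
granite: 2660 kg/m³ × 9.81 m/s² × 5660 m = 1.477×10^8 Pa = 0.1477 GPa
peridotite: 3150 kg/m³ × 9.81 m/s² × 27766 m = 8.580×10^8 Pa = 0.8580 GPa
Total = 3.269×10^-3 + 0.03985 + 0.06164 + 0.1477 + 0.8580 = 1.1105 GPa

1.1 GPa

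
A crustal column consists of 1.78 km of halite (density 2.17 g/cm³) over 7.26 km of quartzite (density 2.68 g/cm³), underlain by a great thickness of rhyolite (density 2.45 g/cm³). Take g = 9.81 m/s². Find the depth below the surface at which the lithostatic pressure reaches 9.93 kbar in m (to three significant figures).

Pressure at base of upper layers: 2170×9.81×1780 + 2680×9.81×7260 = 2.288×10^8 Pa = 2.288 kbar
Remaining pressure to be supplied by rhyolite: 9.930×10^8 − 2.288×10^8 = 7.642×10^8 Pa
Additional depth in rhyolite = 7.642×10^8 Pa / (2450 kg/m³ × 9.81 m/s²) = 31797 m
Total depth = 9040 m + 31797 m = 40837 m

40800 m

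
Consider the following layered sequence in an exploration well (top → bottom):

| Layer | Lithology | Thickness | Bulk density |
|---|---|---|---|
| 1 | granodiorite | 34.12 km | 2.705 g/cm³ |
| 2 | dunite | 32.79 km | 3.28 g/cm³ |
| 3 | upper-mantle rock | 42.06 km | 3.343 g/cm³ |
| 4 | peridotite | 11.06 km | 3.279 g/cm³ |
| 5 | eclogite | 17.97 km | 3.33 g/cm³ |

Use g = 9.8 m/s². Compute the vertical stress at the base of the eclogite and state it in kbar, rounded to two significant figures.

43 kbar

granodiorite: 2705 kg/m³ × 9.8 m/s² × 34120 m = 9.045×10^8 Pa = 9.045 kbar
dunite: 3280 kg/m³ × 9.8 m/s² × 32790 m = 1.054×10^9 Pa = 10.54 kbar
upper-mantle rock: 3343 kg/m³ × 9.8 m/s² × 42060 m = 1.378×10^9 Pa = 13.78 kbar
peridotite: 3279 kg/m³ × 9.8 m/s² × 11060 m = 3.554×10^8 Pa = 3.554 kbar
eclogite: 3330 kg/m³ × 9.8 m/s² × 17970 m = 5.864×10^8 Pa = 5.864 kbar
Total = 9.045 + 10.54 + 13.78 + 3.554 + 5.864 = 42.783 kbar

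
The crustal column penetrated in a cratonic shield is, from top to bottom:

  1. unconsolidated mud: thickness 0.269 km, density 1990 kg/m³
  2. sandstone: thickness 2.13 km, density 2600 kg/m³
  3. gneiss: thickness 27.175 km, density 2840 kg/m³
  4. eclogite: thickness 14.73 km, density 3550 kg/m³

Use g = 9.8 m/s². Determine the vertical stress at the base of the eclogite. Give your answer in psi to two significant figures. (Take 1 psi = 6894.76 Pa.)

unconsolidated mud: 1990 kg/m³ × 9.8 m/s² × 269 m = 5.246×10^6 Pa = 760.9 psi
sandstone: 2600 kg/m³ × 9.8 m/s² × 2130 m = 5.427×10^7 Pa = 7872 psi
gneiss: 2840 kg/m³ × 9.8 m/s² × 27175 m = 7.563×10^8 Pa = 1.097×10^5 psi
eclogite: 3550 kg/m³ × 9.8 m/s² × 14730 m = 5.125×10^8 Pa = 74326 psi
Total = 760.9 + 7872 + 1.097×10^5 + 74326 = 1.9266×10^5 psi

190000 psi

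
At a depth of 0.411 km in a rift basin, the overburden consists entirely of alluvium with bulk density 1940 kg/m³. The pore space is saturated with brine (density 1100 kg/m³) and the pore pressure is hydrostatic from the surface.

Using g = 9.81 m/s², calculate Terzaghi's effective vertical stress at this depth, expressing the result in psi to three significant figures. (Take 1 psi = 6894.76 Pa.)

491 psi

Overburden (lithostatic) stress σ_v:
alluvium: 1940 kg/m³ × 9.81 m/s² × 411 m = 7.822×10^6 Pa = 7.822 MPa
Pore pressure P_p = 1100 kg/m³ × 9.81 m/s² × 411 m = 4.435×10^6 Pa = 4.435 MPa
Effective stress σ' = σ_v − P_p = 7.822 − 4.435 = 3.3868 MPa = 491.21 psi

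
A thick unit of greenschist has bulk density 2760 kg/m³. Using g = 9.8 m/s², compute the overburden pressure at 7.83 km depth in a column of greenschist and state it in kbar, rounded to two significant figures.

2.1 kbar

greenschist: 2760 kg/m³ × 9.8 m/s² × 7830 m = 2.118×10^8 Pa = 2.118 kbar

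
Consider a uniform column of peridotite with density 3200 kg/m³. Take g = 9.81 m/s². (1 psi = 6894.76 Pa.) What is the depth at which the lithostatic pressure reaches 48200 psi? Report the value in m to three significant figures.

h = P/(ρg) = 48200 psi / (3200 kg/m³ × 9.81 m/s²) = 3.323×10^8 Pa / 31392 Pa/m = 10586 m

10600 m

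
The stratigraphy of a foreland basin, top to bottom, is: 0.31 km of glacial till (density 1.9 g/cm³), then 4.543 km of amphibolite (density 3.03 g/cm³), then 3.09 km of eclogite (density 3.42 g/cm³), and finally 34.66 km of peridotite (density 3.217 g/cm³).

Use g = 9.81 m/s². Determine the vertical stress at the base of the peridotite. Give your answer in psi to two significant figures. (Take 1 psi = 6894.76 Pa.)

glacial till: 1900 kg/m³ × 9.81 m/s² × 310 m = 5.778×10^6 Pa = 838.0 psi
amphibolite: 3030 kg/m³ × 9.81 m/s² × 4543 m = 1.350×10^8 Pa = 19586 psi
eclogite: 3420 kg/m³ × 9.81 m/s² × 3090 m = 1.037×10^8 Pa = 15036 psi
peridotite: 3217 kg/m³ × 9.81 m/s² × 34660 m = 1.094×10^9 Pa = 1.586×10^5 psi
Total = 838.0 + 19586 + 15036 + 1.586×10^5 = 1.9411×10^5 psi

190000 psi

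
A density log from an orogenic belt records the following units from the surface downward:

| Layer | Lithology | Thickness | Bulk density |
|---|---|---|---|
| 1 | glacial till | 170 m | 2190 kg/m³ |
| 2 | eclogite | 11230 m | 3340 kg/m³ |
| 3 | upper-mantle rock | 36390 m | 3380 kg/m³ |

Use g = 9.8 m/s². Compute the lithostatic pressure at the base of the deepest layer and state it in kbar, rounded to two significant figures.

16 kbar

glacial till: 2190 kg/m³ × 9.8 m/s² × 170 m = 3.649×10^6 Pa = 0.03649 kbar
eclogite: 3340 kg/m³ × 9.8 m/s² × 11230 m = 3.676×10^8 Pa = 3.676 kbar
upper-mantle rock: 3380 kg/m³ × 9.8 m/s² × 36390 m = 1.205×10^9 Pa = 12.05 kbar
Total = 0.03649 + 3.676 + 12.05 = 15.766 kbar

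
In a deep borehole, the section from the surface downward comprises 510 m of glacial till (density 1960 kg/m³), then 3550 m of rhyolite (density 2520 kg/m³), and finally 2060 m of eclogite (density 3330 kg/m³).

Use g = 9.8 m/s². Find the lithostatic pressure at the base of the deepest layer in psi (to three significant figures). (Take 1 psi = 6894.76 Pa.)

glacial till: 1960 kg/m³ × 9.8 m/s² × 510 m = 9.796×10^6 Pa = 1421 psi
rhyolite: 2520 kg/m³ × 9.8 m/s² × 3550 m = 8.767×10^7 Pa = 12716 psi
eclogite: 3330 kg/m³ × 9.8 m/s² × 2060 m = 6.723×10^7 Pa = 9750 psi
Total = 1421 + 12716 + 9750 = 23887 psi

23900 psi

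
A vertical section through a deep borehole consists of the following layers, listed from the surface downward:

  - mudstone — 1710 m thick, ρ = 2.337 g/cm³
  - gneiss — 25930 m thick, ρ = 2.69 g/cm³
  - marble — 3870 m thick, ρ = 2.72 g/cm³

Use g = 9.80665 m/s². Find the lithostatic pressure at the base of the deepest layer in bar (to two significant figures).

mudstone: 2337 kg/m³ × 9.80665 m/s² × 1710 m = 3.919×10^7 Pa = 391.9 bar
gneiss: 2690 kg/m³ × 9.80665 m/s² × 25930 m = 6.840×10^8 Pa = 6840 bar
marble: 2720 kg/m³ × 9.80665 m/s² × 3870 m = 1.032×10^8 Pa = 1032 bar
Total = 391.9 + 6840 + 1032 = 8264.5 bar

8300 bar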